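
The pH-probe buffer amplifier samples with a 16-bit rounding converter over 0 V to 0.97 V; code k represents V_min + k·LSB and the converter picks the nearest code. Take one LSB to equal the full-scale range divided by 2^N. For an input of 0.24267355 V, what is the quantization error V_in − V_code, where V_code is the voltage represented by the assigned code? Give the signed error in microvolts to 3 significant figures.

−4.06 µV

Span = 0.97 V. LSB = 0.97 V / 2^16 ≈ 14.80 µV.
(0.24267355 − (0)) / LSB = 0.24267355 × 65536/0.97 = 16395.7255. Nearest integer: k = 16396.
V_code = 0 + (16396/65536) × 0.97 = 0.24267761230 V.
Error = V_in − V_code = 0.24267355 − (0.24267761230) = −4.06 µV.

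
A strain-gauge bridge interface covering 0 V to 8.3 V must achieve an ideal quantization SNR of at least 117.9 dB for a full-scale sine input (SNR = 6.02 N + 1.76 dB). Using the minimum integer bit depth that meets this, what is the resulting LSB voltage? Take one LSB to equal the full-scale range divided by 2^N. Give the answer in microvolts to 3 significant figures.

V_FS = 8.3 V.
N ≥ (117.9 − 1.76)/6.02 = 19.292 → N_min = 20.
One LSB is 8.3 V / 1048576 = 7.92 µV.

7.92 µV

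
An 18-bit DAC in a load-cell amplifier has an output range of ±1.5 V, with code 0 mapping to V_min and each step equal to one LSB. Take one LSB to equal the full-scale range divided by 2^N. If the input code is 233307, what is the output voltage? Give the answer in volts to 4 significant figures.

Span: 1.5 V − (-1.5 V) = 3 V. LSB = 3 V / 2^18.
Output = V_min + (233307/262144) × range = -1.5 + 0.889996 × 3 V
      = -1.5 V + 2.66999 V = 1.16999 V.

1.170 V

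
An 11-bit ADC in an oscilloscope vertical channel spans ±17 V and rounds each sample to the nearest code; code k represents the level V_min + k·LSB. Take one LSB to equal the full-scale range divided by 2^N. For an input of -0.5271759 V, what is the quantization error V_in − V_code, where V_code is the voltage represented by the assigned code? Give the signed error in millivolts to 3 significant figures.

+4.07 mV

Full-scale range = 17 V − (-17 V) = 34 V. LSB = 34 V / 2^11 ≈ 16.60 mV.
Position in LSBs: (-0.5271759 − (-17)) × 2048/34 = 992.2454; rounding gives k = 992.
V_code = V_min + k × range/2^11 = -17 + 992 × 34/2048 = -0.5312500000 V.
e = -0.5271759 − (-0.5312500000) = +4.07 mV.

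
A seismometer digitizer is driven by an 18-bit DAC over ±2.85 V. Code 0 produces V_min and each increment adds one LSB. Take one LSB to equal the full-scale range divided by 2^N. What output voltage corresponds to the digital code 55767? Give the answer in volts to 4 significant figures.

The full-scale span is 2.85 − (-2.85) = 5.7 V. LSB = 5.7 V / 2^18.
V_out = V_min + code × LSB = -2.85 V + 55767 × 5.7 V / 262144
      = -2.85 V + 1.21259 V = -1.63741 V.

-1.637 V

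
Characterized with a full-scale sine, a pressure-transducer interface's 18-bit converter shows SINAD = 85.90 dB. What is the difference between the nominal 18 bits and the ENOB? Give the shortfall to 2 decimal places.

4.02 bits

ENOB = (SINAD − 1.76)/6.02 = (85.90 − 1.76)/6.02 = 13.9767 bits.
Shortfall = 18 − 13.9767 = 4.0233 bits.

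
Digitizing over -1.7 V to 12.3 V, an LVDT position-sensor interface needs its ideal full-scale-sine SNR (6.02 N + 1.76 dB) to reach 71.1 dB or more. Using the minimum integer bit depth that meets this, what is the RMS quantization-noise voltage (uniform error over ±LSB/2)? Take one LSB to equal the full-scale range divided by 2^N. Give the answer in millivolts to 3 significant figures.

0.987 mV

Full-scale range = 12.3 V − (-1.7 V) = 14 V.
6.02 N + 1.76 ≥ 71.1 gives N ≥ 11.518, so the minimum integer is 12.
LSB = 14 V / 2^12 = 3.4180 mV.
σ_q = LSB/√12 = 3.4180 mV/3.4641 = 0.987 mV.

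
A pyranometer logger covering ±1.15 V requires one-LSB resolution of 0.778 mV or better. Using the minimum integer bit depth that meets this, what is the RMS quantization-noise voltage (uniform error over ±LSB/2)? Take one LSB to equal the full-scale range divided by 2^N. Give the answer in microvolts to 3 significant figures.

162 µV

Span: 1.15 V − (-1.15 V) = 2.3 V.
2.3 V / 0.778 mV = 2956. Since 2^11 = 2048 and 2^12 = 4096, N = 12.
One LSB is 2.3 V / 4096 = 0.56152 mV.
V_rms = LSB/√12 = 162 µV.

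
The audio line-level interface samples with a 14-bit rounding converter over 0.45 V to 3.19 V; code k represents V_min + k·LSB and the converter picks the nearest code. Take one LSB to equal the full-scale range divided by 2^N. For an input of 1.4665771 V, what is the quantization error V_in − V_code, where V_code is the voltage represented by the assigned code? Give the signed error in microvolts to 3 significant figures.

−52.5 µV

Span: 3.19 V − (0.45 V) = 2.74 V. LSB = 2.74 V / 2^14 ≈ 167.2 µV.
Position in LSBs: (1.4665771 − (0.45)) × 16384/2.74 = 6078.6858; rounding gives k = 6079.
V_code = V_min + k × range/2^14 = 0.45 + 6079 × 2.74/16384 = 1.4666296387 V.
Error = V_in − V_code = 1.4665771 − (1.4666296387) = −52.5 µV.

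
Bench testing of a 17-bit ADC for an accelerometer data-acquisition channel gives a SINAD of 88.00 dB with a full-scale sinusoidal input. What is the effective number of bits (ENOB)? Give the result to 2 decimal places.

ENOB = (SINAD − 1.76) / 6.02 = (88.00 − 1.76) / 6.02 = 86.24 / 6.02 = 14.3256.

14.33 bits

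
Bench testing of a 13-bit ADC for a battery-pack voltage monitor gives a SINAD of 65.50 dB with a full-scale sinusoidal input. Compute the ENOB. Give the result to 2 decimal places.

ENOB = (SINAD − 1.76) / 6.02 = (65.50 − 1.76) / 6.02 = 63.74 / 6.02 = 10.5880.

10.59 bits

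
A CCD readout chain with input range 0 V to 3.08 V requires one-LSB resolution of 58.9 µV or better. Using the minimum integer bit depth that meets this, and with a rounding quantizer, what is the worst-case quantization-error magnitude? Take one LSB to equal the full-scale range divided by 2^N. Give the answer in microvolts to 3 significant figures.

23.5 µV

Range is 3.08 V.
Need 2^N ≥ 3.08 V / 58.9 µV = 52290 → N_min = 16.
One LSB is 3.08 V / 65536 = 46.997 µV.
Half an LSB is 23.5 µV.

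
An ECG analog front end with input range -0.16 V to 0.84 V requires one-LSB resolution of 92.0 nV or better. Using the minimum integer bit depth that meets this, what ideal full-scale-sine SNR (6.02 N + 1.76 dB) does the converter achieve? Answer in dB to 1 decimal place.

Full-scale range = 0.84 V − (-0.16 V) = 1 V.
Need 2^N ≥ 1 V / 92.0 nV = 1.087e7 → N_min = 24.
SNR = 6.02 × 24 + 1.76 = 146.24 dB.

146.2 dB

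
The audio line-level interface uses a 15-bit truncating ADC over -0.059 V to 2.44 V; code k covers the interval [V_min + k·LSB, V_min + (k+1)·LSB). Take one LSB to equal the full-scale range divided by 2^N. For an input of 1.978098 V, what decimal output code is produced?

26711

Full-scale range = 2.44 V − (-0.059 V) = 2.499 V. LSB = 2.499 V / 2^15 ≈ 76.26 µV.
code = ⌊(V_in − V_min)/LSB⌋ = ⌊(V_in − V_min) × 2^15 / range⌋
     = ⌊(1.978098 − (-0.059)) × 32768 / 2.499⌋ = ⌊2.037098 × 32768/2.499⌋
     = ⌊26711.335⌋ = 26711.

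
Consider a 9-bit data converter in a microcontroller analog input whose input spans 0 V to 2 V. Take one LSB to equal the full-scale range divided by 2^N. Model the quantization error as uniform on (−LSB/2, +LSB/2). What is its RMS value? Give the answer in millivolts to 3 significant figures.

V_FS = 2 V.
Step size = 2/512 V = 3.9063 mV.
σ_q = LSB/√12 = 3.9063 mV/3.4641 = 1.13 mV.

1.13 mV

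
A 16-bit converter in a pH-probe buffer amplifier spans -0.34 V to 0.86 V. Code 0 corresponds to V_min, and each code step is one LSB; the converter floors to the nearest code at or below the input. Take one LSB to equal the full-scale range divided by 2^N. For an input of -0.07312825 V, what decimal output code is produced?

14574

The full-scale span is 0.86 − (-0.34) = 1.2 V. LSB = 1.2 V / 2^16 ≈ 18.31 µV.
code = ⌊(V_in − V_min)/LSB⌋ = ⌊(V_in − V_min) × 2^16 / range⌋
     = ⌊(-0.07312825 − (-0.34)) × 65536 / 1.2⌋ = ⌊0.26687175 × 65536/1.2⌋
     = ⌊14574.756⌋ = 14574.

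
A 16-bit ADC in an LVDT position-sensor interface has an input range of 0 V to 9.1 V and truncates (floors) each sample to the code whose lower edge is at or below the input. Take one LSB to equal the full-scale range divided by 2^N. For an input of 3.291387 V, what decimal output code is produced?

Span = 9.1 V. LSB = 9.1 V / 2^16 ≈ 138.9 µV.
(V_in − V_min) × 2^16/range = (3.291387 − (0)) × 65536/9.1 = 23703.773.
Floor → code = 23703.

23703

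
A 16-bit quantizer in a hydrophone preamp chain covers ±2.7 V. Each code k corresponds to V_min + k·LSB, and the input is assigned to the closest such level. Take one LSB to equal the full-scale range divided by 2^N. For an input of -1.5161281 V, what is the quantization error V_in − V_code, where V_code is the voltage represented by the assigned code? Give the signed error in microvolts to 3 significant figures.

−14.8 µV

Full-scale range = 2.7 V − (-2.7 V) = 5.4 V. LSB = 5.4 V / 2^16 ≈ 82.40 µV.
Position in LSBs: (-1.5161281 − (-2.7)) × 65536/5.4 = 14367.8202; rounding gives k = 14368.
V_code = -2.7 + (14368/65536) × 5.4 = -1.5161132813 V.
Error = V_in − V_code = -1.5161281 − (-1.5161132813) = −14.8 µV.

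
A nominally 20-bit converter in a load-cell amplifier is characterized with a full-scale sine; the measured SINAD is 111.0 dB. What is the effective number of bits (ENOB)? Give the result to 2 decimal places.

Inverting SNR = 6.02 N + 1.76: N_eff = (111.0 − 1.76)/6.02 = 18.1462.

18.15 bits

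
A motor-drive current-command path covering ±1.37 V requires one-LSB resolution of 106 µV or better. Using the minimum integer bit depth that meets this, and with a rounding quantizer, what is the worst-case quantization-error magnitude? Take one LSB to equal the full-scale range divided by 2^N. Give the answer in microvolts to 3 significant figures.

41.8 µV

Range = 1.37 − (-1.37) = 2.74 V.
Required number of levels: 2.74/106 µV = 25849; smallest N with 2^N ≥ that is 15.
One LSB is 2.74 V / 32768 = 83.618 µV.
Half an LSB is 41.8 µV.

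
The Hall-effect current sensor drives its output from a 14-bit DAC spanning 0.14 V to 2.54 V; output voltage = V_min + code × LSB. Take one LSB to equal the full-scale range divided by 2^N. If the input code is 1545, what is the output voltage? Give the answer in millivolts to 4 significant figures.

Full-scale range = 2.54 V − (0.14 V) = 2.4 V. LSB = 2.4 V / 2^14.
Output = V_min + (1545/16384) × range = 0.14 + 0.0942993 × 2.4 V
      = 0.14 + 0.226318 = 0.366318 V.

366.3 mV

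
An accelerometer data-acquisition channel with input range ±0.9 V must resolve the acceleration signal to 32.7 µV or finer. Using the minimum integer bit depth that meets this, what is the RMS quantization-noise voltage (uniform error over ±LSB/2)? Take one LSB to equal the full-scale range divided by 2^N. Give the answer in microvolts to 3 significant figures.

Full-scale range = 0.9 V − (-0.9 V) = 1.8 V.
Levels needed ≥ 1.8/32.7 µV = 55050. 2^16 = 65536 suffices, so N_min = 16.
One LSB is 1.8 V / 65536 = 27.466 µV.
V_rms = LSB/√12 = 7.93 µV.

7.93 µV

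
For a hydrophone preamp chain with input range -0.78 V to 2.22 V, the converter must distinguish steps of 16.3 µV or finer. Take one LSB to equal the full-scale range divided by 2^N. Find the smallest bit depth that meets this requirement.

18 bits

Span: 2.22 V − (-0.78 V) = 3 V.
Levels needed ≥ 3/16.3 µV = 184000. 2^18 = 262144 suffices, so N_min = 18.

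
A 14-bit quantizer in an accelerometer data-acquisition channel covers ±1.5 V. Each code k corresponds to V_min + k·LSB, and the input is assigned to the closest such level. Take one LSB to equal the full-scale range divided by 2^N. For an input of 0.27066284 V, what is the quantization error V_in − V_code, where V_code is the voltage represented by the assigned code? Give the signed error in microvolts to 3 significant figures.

+33.0 µV

Range = 1.5 − (-1.5) = 3 V. LSB = 3 V / 2^14 ≈ 183.1 µV.
Position in LSBs: (0.27066284 − (-1.5)) × 16384/3 = 9670.1800; rounding gives k = 9670.
V_code = -1.5 + (9670/16384) × 3 = 0.27062988281 V.
e = 0.27066284 − (0.27062988281) = +33.0 µV.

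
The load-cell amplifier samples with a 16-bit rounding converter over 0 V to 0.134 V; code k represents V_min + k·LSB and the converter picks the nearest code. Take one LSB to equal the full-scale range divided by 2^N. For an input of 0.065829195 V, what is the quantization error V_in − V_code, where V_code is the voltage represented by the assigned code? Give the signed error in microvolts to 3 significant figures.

+0.795 µV

V_FS = 0.134 V. LSB = 0.134 V / 2^16 ≈ 2.045 µV.
(V_in − V_min)/LSB = (0.065829195 − (0)) × 65536/0.134 = 32195.3890 → nearest code k = 32195.
V_code = V_min + k × range/2^16 = 0 + 32195 × 0.134/65536 = 0.065828399658 V.
V_in − V_code = 0.065829195 − (0.065828399658) = +0.795 µV.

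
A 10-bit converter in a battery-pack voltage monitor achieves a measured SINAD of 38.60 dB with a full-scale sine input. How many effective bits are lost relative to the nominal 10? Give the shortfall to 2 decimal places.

3.88 bits

ENOB = (SINAD − 1.76)/6.02 = (38.60 − 1.76)/6.02 = 6.1196 bits.
10 − 6.1196 = 3.88 bits below nominal.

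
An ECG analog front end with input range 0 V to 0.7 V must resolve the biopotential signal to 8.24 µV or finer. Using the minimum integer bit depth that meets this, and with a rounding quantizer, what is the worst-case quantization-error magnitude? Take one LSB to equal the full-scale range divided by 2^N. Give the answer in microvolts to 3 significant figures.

2.67 µV

Range is 0.7 V.
Required number of levels: 0.7/8.24 µV = 84951; smallest N with 2^N ≥ that is 17.
LSB = 0.7 V / 2^17 = 5.3406 µV.
Max error for round-to-nearest is LSB/2 = 2.67 µV.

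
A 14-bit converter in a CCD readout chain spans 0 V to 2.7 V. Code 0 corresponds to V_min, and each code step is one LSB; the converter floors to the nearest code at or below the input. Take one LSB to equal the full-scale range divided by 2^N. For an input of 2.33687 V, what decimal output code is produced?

14180

Full-scale range = 2.7 V. LSB = 2.7 V / 2^14 ≈ 164.8 µV.
code = ⌊(V_in − V_min)/LSB⌋ = ⌊(V_in − V_min) × 2^14 / range⌋
     = ⌊(2.33687 − (0)) × 16384 / 2.7⌋ = ⌊2.33687 × 16384/2.7⌋
     = ⌊14180.473⌋ = 14180.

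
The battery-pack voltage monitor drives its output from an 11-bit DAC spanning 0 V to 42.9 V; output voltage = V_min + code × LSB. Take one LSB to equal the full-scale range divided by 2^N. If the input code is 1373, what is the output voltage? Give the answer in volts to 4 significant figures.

28.76 V

V_FS = 42.9 V. LSB = 42.9 V / 2^11.
V_out = 0 + 1373 × (42.9/2048) V
      = 0 V + 28.7606 V = 28.7606 V.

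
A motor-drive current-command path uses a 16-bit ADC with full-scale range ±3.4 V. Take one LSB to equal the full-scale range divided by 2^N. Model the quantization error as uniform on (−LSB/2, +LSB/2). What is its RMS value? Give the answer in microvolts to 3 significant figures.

30.0 µV

The full-scale span is 3.4 − (-3.4) = 6.8 V.
One LSB is 6.8 V / 65536 = 103.76 µV.
V_rms = LSB/√12 = 103.76 µV / √12 = 30.0 µV.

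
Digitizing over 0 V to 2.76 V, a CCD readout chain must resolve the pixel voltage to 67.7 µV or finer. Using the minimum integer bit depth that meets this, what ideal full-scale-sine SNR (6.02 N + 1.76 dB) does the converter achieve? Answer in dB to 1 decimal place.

98.1 dB

Span = 2.76 V.
2.76 V / 67.7 µV = 40770. Since 2^15 = 32768 and 2^16 = 65536, N = 16.
SNR = 6.02 × 16 + 1.76 = 98.08 dB.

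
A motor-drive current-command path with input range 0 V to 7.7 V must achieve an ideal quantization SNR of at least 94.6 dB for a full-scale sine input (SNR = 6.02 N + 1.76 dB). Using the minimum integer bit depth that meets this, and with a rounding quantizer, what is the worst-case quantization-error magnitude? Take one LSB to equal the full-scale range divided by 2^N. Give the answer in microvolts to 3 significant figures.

58.7 µV

Span = 7.7 V.
Required N = ⌈(94.6 − 1.76)/6.02⌉ = ⌈15.422⌉ = 16.
LSB = 7.7 V ÷ 2^16 = 7.7/65536 V = 117.49 µV.
Max error for round-to-nearest is LSB/2 = 58.7 µV.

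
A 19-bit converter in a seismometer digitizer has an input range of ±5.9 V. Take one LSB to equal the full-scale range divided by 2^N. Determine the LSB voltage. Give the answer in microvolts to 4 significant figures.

22.51 µV

Span: 5.9 V − (-5.9 V) = 11.8 V.
There are 2^19 = 524288 steps.
One LSB is 11.8 V / 524288 = 22.51 µV.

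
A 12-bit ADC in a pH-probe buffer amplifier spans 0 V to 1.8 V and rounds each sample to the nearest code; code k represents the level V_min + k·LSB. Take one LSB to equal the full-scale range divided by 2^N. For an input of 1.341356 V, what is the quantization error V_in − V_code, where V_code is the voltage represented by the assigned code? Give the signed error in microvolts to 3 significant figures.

V_FS = 1.8 V. LSB = 1.8 V / 2^12 ≈ 439.5 µV.
(V_in − V_min)/LSB = (1.341356 − (0)) × 4096/1.8 = 3052.3301 → nearest code k = 3052.
V_code = 0 + (3052/4096) × 1.8 = 1.341210938 V.
V_in − V_code = 1.341356 − (1.341210938) = +145 µV.

+145 µV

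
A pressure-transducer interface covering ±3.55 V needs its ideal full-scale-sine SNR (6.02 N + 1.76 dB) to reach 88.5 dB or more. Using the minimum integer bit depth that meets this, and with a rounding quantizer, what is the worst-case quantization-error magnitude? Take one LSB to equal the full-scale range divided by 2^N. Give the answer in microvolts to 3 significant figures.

Span: 3.55 V − (-3.55 V) = 7.1 V.
N ≥ (88.5 − 1.76)/6.02 = 14.409 → N_min = 15.
One LSB is 7.1 V / 32768 = 216.67 µV.
|e|_max = LSB/2 = 108 µV.

108 µV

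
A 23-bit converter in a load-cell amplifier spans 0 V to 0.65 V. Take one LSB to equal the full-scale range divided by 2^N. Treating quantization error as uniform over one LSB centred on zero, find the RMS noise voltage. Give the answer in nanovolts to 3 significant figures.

22.4 nV

V_FS = 0.65 V.
LSB = 0.65 V / 2^23 = 77.486 nV.
For a uniform distribution on [−LSB/2, +LSB/2], V_rms = LSB/√12 = 77.486 nV/3.4641 = 22.4 nV.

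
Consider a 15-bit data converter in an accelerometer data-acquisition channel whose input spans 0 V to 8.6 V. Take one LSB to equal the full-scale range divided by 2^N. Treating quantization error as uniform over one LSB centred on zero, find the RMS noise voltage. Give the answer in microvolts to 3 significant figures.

Full-scale range = 8.6 V.
LSB = 8.6 V ÷ 2^15 = 8.6/32768 V = 262.45 µV.
V_rms = LSB/√12 = 262.45 µV / √12 = 75.8 µV.

75.8 µV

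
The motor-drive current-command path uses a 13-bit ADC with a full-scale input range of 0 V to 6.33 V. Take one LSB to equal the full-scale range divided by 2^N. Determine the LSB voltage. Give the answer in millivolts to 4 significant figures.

V_FS = 6.33 V.
2^13 = 8192 levels.
LSB = 6.33 V / 2^13 = 0.7727 mV.

0.7727 mV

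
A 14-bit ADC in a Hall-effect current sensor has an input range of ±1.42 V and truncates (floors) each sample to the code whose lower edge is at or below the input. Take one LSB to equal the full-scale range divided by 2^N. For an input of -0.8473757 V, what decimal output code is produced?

3303

Full-scale range = 1.42 V − (-1.42 V) = 2.84 V. LSB = 2.84 V / 2^14 ≈ 173.3 µV.
code = ⌊(V_in − V_min)/LSB⌋ = ⌊(V_in − V_min) × 2^14 / range⌋
     = ⌊(-0.8473757 − (-1.42)) × 16384 / 2.84⌋ = ⌊0.5726243 × 16384/2.84⌋
     = ⌊3303.478⌋ = 3303.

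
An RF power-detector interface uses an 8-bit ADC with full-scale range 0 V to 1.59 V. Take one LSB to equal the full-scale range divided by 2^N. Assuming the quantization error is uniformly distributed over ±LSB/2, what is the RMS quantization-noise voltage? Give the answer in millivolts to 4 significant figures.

1.793 mV

V_FS = 1.59 V.
LSB = 1.59 V / 2^8 = 6.21094 mV.
V_rms = LSB/√12 = 6.21094 mV / √12 = 1.793 mV.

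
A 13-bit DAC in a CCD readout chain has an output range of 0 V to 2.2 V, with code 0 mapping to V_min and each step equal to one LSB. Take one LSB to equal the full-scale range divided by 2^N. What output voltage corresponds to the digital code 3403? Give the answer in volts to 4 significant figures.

0.9139 V

Span = 2.2 V. LSB = 2.2 V / 2^13.
V_out = V_min + code × LSB = 0 V + 3403 × 2.2 V / 8192
      = 0 + 0.913892 = 0.913892 V.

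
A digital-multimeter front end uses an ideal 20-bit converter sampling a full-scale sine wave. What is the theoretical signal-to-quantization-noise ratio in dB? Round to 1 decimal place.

6.02(20) + 1.76 = 120.40 + 1.76 = 122.16 dB.

122.2 dB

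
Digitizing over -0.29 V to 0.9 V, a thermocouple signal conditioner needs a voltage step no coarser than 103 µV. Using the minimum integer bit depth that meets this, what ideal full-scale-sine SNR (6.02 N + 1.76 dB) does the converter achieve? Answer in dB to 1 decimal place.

86.0 dB

The full-scale span is 0.9 − (-0.29) = 1.19 V.
1.19 V / 103 µV = 11550. Since 2^13 = 8192 and 2^14 = 16384, N = 14.
6.02(14) + 1.76 = 86.04 dB.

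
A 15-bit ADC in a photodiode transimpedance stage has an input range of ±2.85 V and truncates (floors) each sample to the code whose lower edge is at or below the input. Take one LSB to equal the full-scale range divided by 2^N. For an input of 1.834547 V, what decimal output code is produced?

26930

Span: 2.85 V − (-2.85 V) = 5.7 V. LSB = 5.7 V / 2^15 ≈ 174.0 µV.
code = ⌊(V_in − V_min)/LSB⌋ = ⌊(V_in − V_min) × 2^15 / range⌋
     = ⌊(1.834547 − (-2.85)) × 32768 / 5.7⌋ = ⌊4.684547 × 32768/5.7⌋
     = ⌊26930.392⌋ = 26930.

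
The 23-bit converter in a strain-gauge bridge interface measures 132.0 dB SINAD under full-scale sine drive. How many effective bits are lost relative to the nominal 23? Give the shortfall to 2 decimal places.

1.37 bits

ENOB = (SINAD − 1.76)/6.02 = (132.0 − 1.76)/6.02 = 21.6346 bits.
23 − 21.6346 = 1.37 bits below nominal.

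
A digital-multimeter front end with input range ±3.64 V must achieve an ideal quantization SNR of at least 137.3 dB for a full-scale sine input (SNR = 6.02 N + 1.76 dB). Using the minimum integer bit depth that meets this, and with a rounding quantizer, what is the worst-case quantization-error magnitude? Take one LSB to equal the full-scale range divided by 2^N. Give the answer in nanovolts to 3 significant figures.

434 nV

The full-scale span is 3.64 − (-3.64) = 7.28 V.
N ≥ (137.3 − 1.76)/6.02 = 22.515 → N_min = 23.
LSB = 7.28 V ÷ 2^23 = 7.28/8388608 V = 0.86784 µV.
Half an LSB is 434 nV.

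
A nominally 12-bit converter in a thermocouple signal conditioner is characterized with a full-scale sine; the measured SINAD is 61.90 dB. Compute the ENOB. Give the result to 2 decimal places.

9.99 bits

(61.90 − 1.76) / 6.02 = 60.14/6.02 = 9.9900 effective bits.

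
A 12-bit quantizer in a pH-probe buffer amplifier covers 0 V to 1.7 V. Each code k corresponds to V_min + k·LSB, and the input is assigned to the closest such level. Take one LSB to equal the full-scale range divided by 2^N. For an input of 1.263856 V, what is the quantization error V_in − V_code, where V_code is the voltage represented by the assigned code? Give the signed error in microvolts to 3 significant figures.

Span = 1.7 V. LSB = 1.7 V / 2^12 ≈ 415.0 µV.
Position in LSBs: (1.263856 − (0)) × 4096/1.7 = 3045.1495; rounding gives k = 3045.
Reconstructed level: 0 + 3045 × 1.7/4096 V = 1.263793945 V.
e = 1.263856 − (1.263793945) = +62.1 µV.

+62.1 µV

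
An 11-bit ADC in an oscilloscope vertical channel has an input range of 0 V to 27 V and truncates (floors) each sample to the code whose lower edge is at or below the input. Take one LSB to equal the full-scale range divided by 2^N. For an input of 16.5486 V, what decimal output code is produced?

Range is 27 V. LSB = 27 V / 2^11 ≈ 13.18 mV.
code = ⌊(V_in − V_min)/LSB⌋ = ⌊(V_in − V_min) × 2^11 / range⌋
     = ⌊(16.5486 − (0)) × 2048 / 27⌋ = ⌊16.5486 × 2048/27⌋
     = ⌊1255.242⌋ = 1255.

1255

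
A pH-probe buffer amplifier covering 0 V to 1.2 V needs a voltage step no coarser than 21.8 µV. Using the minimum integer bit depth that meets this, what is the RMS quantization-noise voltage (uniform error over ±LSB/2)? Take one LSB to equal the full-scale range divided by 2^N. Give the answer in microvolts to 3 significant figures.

5.29 µV

Range is 1.2 V.
Required number of levels: 1.2/21.8 µV = 55046; smallest N with 2^N ≥ that is 16.
LSB = 1.2 V / 2^16 = 18.311 µV.
σ_q = LSB/√12 = 18.311 µV/3.4641 = 5.29 µV.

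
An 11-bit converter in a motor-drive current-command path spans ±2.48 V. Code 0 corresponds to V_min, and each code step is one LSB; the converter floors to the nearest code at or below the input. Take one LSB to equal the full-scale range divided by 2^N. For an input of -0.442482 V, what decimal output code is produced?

The full-scale span is 2.48 − (-2.48) = 4.96 V. LSB = 4.96 V / 2^11 ≈ 2.422 mV.
V_in − V_min = -0.442482 − (-2.48) = 2.037518 V.
Divide by LSB: 2.037518 × 2048/4.96 = 841.2978.
Truncating gives code 841.

841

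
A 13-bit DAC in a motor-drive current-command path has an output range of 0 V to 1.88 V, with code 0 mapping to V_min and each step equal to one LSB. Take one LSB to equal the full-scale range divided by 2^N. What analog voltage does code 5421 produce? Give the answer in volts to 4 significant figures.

1.244 V

Full-scale range = 1.88 V. LSB = 1.88 V / 2^13.
Output = V_min + (5421/8192) × range = 0 + 0.661743 × 1.88 V
      = 0 + 1.24408 = 1.24408 V.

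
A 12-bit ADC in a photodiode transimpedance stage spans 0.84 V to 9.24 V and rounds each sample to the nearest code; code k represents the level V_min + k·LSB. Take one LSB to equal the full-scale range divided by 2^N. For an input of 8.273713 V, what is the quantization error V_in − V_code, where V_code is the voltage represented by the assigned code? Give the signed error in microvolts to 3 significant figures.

−369 µV

Full-scale range = 9.24 V − (0.84 V) = 8.4 V. LSB = 8.4 V / 2^12 ≈ 2.051 mV.
Position in LSBs: (8.273713 − (0.84)) × 4096/8.4 = 3624.8201; rounding gives k = 3625.
Reconstructed level: 0.84 + 3625 × 8.4/4096 V = 8.274082031 V.
Error = V_in − V_code = 8.273713 − (8.274082031) = −369 µV.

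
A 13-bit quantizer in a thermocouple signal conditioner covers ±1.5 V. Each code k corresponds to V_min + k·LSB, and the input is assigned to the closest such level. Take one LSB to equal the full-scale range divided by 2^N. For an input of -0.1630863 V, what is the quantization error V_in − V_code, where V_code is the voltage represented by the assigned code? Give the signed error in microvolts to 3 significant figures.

Full-scale range = 1.5 V − (-1.5 V) = 3 V. LSB = 3 V / 2^13 ≈ 366.2 µV.
Position in LSBs: (-0.1630863 − (-1.5)) × 8192/3 = 3650.6657; rounding gives k = 3651.
V_code = -1.5 + (3651/8192) × 3 = -0.1629638672 V.
V_in − V_code = -0.1630863 − (-0.1629638672) = −122 µV.

−122 µV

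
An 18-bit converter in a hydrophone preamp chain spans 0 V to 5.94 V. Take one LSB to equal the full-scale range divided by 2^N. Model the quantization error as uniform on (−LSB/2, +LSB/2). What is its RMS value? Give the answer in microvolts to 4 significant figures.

6.541 µV

Full-scale range = 5.94 V.
One LSB is 5.94 V / 262144 = 22.6593 µV.
σ_q = LSB/√12 = 22.6593 µV/3.4641 = 6.541 µV.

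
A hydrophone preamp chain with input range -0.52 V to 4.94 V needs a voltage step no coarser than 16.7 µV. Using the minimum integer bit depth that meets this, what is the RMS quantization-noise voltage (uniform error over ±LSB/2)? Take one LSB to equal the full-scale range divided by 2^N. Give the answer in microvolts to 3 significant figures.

3.01 µV

Range = 4.94 − (-0.52) = 5.46 V.
5.46 V / 16.7 µV = 326900. Since 2^18 = 262144 and 2^19 = 524288, N = 19.
One LSB is 5.46 V / 524288 = 10.414 µV.
σ_q = LSB/√12 = 10.414 µV/3.4641 = 3.01 µV.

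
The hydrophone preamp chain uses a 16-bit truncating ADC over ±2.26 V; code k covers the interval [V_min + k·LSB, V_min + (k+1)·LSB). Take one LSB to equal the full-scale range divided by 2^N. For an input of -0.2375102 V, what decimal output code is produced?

29324

Full-scale range = 2.26 V − (-2.26 V) = 4.52 V. LSB = 4.52 V / 2^16 ≈ 68.97 µV.
(V_in − V_min) × 2^16/range = (-0.2375102 − (-2.26)) × 65536/4.52 = 29324.312.
Floor → code = 29324.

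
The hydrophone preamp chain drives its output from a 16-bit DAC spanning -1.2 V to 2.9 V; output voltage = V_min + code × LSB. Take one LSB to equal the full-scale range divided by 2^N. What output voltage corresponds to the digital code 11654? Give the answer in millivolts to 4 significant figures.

The full-scale span is 2.9 − (-1.2) = 4.1 V. LSB = 4.1 V / 2^16.
Output = V_min + (11654/65536) × range = -1.2 + 0.177826 × 4.1 V
      = -1.2 + 0.729086 = -0.470914 V.

-470.9 mV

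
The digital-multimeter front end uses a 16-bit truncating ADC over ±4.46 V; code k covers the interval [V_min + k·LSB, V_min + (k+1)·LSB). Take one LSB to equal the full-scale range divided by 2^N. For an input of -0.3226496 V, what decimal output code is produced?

30397

Range = 4.46 − (-4.46) = 8.92 V. LSB = 8.92 V / 2^16 ≈ 136.1 µV.
V_in − V_min = -0.3226496 − (-4.46) = 4.1373504 V.
Divide by LSB: 4.1373504 × 65536/8.92 = 30397.4659.
Truncating gives code 30397.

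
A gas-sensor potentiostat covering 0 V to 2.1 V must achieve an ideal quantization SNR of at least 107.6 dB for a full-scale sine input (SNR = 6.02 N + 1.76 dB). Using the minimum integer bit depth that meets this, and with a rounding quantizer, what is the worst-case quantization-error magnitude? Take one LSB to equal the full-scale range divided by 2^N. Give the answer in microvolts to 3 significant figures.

Range is 2.1 V.
Required N = ⌈(107.6 − 1.76)/6.02⌉ = ⌈17.581⌉ = 18.
Step size = 2.1/262144 V = 8.0109 µV.
Half an LSB is 4.01 µV.

4.01 µV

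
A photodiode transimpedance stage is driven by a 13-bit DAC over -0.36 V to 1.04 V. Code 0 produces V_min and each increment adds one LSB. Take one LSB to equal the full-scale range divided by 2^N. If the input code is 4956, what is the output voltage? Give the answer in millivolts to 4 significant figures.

487.0 mV

Range = 1.04 − (-0.36) = 1.4 V. LSB = 1.4 V / 2^13.
V_out = V_min + code × LSB = -0.36 V + 4956 × 1.4 V / 8192
      = -0.36 + 0.846973 = 0.486973 V.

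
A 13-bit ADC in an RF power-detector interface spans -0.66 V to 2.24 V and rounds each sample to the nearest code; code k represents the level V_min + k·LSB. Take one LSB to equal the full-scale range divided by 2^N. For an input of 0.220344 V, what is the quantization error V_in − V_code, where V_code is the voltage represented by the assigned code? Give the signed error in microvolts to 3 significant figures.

−63.7 µV

Span: 2.24 V − (-0.66 V) = 2.9 V. LSB = 2.9 V / 2^13 ≈ 354.0 µV.
(0.220344 − (-0.66)) / LSB = 0.880344 × 8192/2.9 = 2486.8200. Nearest integer: k = 2487.
V_code = -0.66 + (2487/8192) × 2.9 = 0.2204077148 V.
e = 0.220344 − (0.2204077148) = −63.7 µV.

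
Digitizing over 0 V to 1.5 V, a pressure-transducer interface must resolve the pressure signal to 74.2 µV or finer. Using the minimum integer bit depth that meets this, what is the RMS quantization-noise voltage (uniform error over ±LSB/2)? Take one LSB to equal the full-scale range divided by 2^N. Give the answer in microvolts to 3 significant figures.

V_FS = 1.5 V.
Levels needed ≥ 1.5/74.2 µV = 20220. 2^15 = 32768 suffices, so N_min = 15.
LSB = 1.5 V ÷ 2^15 = 1.5/32768 V = 45.776 µV.
σ_q = LSB/√12 = 45.776 µV/3.4641 = 13.2 µV.

13.2 µV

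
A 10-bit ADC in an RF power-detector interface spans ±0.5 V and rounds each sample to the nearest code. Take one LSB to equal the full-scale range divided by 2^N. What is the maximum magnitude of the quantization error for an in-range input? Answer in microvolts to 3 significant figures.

488 µV

Span: 0.5 V − (-0.5 V) = 1 V.
One LSB is 1 V / 1024 = 0.97656 mV.
A rounding quantizer has |error| ≤ LSB/2 = 488 µV.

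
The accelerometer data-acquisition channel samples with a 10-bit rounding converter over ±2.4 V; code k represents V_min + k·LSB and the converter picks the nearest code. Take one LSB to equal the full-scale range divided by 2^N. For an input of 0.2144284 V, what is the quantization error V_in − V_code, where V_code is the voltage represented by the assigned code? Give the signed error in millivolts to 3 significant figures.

Full-scale range = 2.4 V − (-2.4 V) = 4.8 V. LSB = 4.8 V / 2^10 ≈ 4.688 mV.
(V_in − V_min)/LSB = (0.2144284 − (-2.4)) × 1024/4.8 = 557.7447 → nearest code k = 558.
Reconstructed level: -2.4 + 558 × 4.8/1024 V = 0.2156250000 V.
V_in − V_code = 0.2144284 − (0.2156250000) = −1.20 mV.

−1.20 mV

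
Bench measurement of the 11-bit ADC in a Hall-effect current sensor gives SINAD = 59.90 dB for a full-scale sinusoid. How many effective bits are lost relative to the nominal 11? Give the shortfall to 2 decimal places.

1.34 bits

ENOB = (SINAD − 1.76)/6.02 = (59.90 − 1.76)/6.02 = 9.6578 bits.
11 − 9.6578 = 1.34 bits below nominal.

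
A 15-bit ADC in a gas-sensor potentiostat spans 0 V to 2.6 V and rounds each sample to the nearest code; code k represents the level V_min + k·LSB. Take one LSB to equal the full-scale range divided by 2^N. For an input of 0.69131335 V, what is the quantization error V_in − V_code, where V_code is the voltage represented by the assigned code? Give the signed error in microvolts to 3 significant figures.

Span = 2.6 V. LSB = 2.6 V / 2^15 ≈ 79.35 µV.
Position in LSBs: (0.69131335 − (0)) × 32768/2.6 = 8712.6753; rounding gives k = 8713.
Reconstructed level: 0 + 8713 × 2.6/32768 V = 0.69133911133 V.
V_in − V_code = 0.69131335 − (0.69133911133) = −25.8 µV.

−25.8 µV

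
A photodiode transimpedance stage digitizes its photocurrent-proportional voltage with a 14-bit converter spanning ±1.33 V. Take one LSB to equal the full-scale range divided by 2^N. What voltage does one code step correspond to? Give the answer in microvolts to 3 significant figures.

Span: 1.33 V − (-1.33 V) = 2.66 V.
Number of codes = 2^14 = 16384.
One LSB is 2.66 V / 16384 = 162 µV.

162 µV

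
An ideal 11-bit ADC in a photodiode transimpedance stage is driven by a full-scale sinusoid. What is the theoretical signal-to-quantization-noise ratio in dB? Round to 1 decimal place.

For an ideal N-bit converter with full-scale sine input, SNR = 6.02 N + 1.76 dB. SNR = 6.02 × 11 + 1.76 = 66.22 + 1.76 = 67.98 dB.

68.0 dB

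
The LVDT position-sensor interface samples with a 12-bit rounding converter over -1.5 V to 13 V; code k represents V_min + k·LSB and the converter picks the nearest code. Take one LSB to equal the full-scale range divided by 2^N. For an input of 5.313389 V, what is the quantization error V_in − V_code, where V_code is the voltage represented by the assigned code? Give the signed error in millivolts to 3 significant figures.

−1.19 mV

Span: 13 V − (-1.5 V) = 14.5 V. LSB = 14.5 V / 2^12 ≈ 3.540 mV.
(5.313389 − (-1.5)) / LSB = 6.813389 × 4096/14.5 = 1924.6649. Nearest integer: k = 1925.
Reconstructed level: -1.5 + 1925 × 14.5/4096 V = 5.314575195 V.
Error = V_in − V_code = 5.313389 − (5.314575195) = −1.19 mV.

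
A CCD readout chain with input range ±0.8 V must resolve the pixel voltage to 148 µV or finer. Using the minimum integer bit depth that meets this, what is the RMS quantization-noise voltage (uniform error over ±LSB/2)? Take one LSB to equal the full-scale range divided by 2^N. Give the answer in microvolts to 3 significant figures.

The full-scale span is 0.8 − (-0.8) = 1.6 V.
Levels needed ≥ 1.6/148 µV = 10810. 2^14 = 16384 suffices, so N_min = 14.
LSB = 1.6 V / 2^14 = 97.656 µV.
RMS noise = LSB/√12 = 28.2 µV.

28.2 µV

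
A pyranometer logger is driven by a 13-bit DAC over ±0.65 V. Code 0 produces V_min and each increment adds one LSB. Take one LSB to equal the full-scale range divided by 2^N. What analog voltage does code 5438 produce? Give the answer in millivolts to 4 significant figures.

213.0 mV

The full-scale span is 0.65 − (-0.65) = 1.3 V. LSB = 1.3 V / 2^13.
V_out = V_min + code × LSB = -0.65 V + 5438 × 1.3 V / 8192
      = -0.65 + 0.862964 = 0.212964 V.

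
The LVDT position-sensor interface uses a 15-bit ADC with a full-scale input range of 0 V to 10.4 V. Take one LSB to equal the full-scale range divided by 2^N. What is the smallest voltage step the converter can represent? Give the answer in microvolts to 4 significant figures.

317.4 µV

Range is 10.4 V.
There are 2^15 = 32768 steps.
One LSB is 10.4 V / 32768 = 317.4 µV.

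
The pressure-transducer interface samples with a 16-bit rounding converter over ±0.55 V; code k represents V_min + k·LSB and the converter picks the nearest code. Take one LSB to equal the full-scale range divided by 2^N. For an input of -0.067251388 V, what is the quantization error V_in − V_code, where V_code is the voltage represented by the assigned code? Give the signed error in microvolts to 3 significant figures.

Range = 0.55 − (-0.55) = 1.1 V. LSB = 1.1 V / 2^16 ≈ 16.78 µV.
(-0.067251388 − (-0.55)) / LSB = 0.482748612 × 65536/1.1 = 28761.2846. Nearest integer: k = 28761.
V_code = -0.55 + (28761/65536) × 1.1 = -0.067256164551 V.
e = -0.067251388 − (-0.067256164551) = +4.78 µV.

+4.78 µV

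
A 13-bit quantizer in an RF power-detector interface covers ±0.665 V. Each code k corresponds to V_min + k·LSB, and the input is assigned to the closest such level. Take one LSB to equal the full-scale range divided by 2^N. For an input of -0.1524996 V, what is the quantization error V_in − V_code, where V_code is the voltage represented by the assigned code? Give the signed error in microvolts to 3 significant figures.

−49.6 µV

Range = 0.665 − (-0.665) = 1.33 V. LSB = 1.33 V / 2^13 ≈ 162.4 µV.
(-0.1524996 − (-0.665)) / LSB = 0.5125004 × 8192/1.33 = 3156.6942. Nearest integer: k = 3157.
Reconstructed level: -0.665 + 3157 × 1.33/8192 V = -0.1524499512 V.
V_in − V_code = -0.1524996 − (-0.1524499512) = −49.6 µV.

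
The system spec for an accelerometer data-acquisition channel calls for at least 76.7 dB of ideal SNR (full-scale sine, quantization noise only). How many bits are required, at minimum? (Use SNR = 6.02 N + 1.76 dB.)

13 bits

Required N = ⌈(76.7 − 1.76)/6.02⌉ = ⌈12.449⌉ = 13.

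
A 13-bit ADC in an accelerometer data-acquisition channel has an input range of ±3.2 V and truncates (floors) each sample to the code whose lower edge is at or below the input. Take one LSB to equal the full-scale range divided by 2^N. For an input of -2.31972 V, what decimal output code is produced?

1126

The full-scale span is 3.2 − (-3.2) = 6.4 V. LSB = 6.4 V / 2^13 ≈ 0.7812 mV.
V_in − V_min = -2.31972 − (-3.2) = 0.88028 V.
Divide by LSB: 0.88028 × 8192/6.4 = 1126.7584.
Truncating gives code 1126.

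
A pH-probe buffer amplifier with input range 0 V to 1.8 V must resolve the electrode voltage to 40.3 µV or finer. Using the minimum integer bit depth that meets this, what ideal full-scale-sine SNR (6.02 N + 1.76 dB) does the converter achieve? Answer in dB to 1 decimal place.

Range is 1.8 V.
1.8 V / 40.3 µV = 44670. Since 2^15 = 32768 and 2^16 = 65536, N = 16.
Ideal SNR at N = 16: 6.02·16 + 1.76 = 98.1 dB.

98.1 dB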